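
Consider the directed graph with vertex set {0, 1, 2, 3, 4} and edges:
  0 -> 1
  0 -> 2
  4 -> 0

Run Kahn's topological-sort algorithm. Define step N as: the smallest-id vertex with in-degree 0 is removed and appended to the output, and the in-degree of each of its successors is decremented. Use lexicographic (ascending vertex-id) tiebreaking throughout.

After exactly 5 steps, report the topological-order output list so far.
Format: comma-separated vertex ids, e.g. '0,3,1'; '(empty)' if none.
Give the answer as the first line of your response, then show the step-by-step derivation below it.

3,4,0,1,2

step 1: output 3; order=[3]; indeg=(1,1,1,0,0)
step 2: output 4; order=[3,4]; indeg=(0,1,1,0,0)
step 3: output 0; order=[3,4,0]; indeg=(0,0,0,0,0)
step 4: output 1; order=[3,4,0,1]; indeg=(0,0,0,0,0)
step 5: output 2; order=[3,4,0,1,2]; indeg=(0,0,0,0,0)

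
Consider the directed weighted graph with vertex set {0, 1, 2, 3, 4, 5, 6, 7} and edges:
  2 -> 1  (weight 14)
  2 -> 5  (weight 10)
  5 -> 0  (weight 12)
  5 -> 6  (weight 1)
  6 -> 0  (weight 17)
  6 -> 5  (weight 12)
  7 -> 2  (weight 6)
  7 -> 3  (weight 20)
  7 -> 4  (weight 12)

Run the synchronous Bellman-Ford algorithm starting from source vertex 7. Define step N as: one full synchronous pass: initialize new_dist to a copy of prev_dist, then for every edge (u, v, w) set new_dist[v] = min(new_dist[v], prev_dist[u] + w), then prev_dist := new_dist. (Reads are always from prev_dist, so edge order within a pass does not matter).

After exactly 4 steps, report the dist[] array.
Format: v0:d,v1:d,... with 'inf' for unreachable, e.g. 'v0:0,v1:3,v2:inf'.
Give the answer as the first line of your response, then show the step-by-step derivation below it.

v0:28,v1:20,v2:6,v3:20,v4:12,v5:16,v6:17,v7:0

step 1: dist = v0:inf,v1:inf,v2:6,v3:20,v4:12,v5:inf,v6:inf,v7:0
step 2: dist = v0:inf,v1:20,v2:6,v3:20,v4:12,v5:16,v6:inf,v7:0
step 3: dist = v0:28,v1:20,v2:6,v3:20,v4:12,v5:16,v6:17,v7:0
step 4: dist = v0:28,v1:20,v2:6,v3:20,v4:12,v5:16,v6:17,v7:0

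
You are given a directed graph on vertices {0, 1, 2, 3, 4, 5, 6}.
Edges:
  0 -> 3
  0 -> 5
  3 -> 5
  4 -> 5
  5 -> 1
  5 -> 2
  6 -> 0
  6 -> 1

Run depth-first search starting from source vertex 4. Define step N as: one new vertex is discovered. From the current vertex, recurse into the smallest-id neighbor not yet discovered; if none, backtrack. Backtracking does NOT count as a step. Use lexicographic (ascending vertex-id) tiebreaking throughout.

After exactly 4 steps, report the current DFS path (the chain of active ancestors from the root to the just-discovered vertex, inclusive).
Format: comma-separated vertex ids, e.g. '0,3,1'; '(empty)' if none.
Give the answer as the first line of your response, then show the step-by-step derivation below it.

4,5,2

step 1: discover 4; path=4; order=4
step 2: discover 5; path=4>5; order=4,5
step 3: discover 1; path=4>5>1; order=4,5,1
step 4: discover 2; path=4>5>2; order=4,5,1,2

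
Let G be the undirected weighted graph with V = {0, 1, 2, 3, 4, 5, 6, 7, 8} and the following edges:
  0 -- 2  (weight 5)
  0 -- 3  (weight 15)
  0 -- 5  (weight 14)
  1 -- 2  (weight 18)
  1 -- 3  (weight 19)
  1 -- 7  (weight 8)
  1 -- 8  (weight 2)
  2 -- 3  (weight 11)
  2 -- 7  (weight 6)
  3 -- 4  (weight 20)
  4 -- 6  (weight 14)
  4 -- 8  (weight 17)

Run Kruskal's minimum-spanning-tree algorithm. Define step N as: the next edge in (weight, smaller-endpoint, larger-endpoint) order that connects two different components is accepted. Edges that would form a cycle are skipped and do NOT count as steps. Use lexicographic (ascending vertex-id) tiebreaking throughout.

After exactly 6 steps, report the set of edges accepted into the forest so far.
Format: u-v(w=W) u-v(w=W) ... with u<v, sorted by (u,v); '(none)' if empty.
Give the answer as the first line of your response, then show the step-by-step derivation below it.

0-2(w=5) 0-5(w=14) 1-7(w=8) 1-8(w=2) 2-3(w=11) 2-7(w=6)

step 1: add edge 1-8 (w=2); MST = {1-8(w=2)}
step 2: add edge 0-2 (w=5); MST = {0-2(w=5) 1-8(w=2)}
step 3: add edge 2-7 (w=6); MST = {0-2(w=5) 1-8(w=2) 2-7(w=6)}
step 4: add edge 1-7 (w=8); MST = {0-2(w=5) 1-7(w=8) 1-8(w=2) 2-7(w=6)}
step 5: add edge 2-3 (w=11); MST = {0-2(w=5) 1-7(w=8) 1-8(w=2) 2-3(w=11) 2-7(w=6)}
step 6: add edge 0-5 (w=14); MST = {0-2(w=5) 0-5(w=14) 1-7(w=8) 1-8(w=2) 2-3(w=11) 2-7(w=6)}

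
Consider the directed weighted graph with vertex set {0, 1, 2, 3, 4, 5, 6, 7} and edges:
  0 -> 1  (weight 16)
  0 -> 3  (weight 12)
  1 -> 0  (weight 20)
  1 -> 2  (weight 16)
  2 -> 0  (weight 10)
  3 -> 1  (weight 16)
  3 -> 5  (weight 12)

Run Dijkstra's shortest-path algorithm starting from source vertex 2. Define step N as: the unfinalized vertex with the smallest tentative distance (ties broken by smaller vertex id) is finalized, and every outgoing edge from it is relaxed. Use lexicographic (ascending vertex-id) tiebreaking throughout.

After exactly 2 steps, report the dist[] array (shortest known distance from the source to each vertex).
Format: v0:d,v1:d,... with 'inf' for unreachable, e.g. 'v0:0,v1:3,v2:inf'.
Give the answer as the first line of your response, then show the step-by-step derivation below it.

v0:10,v1:26,v2:0,v3:22,v4:inf,v5:inf,v6:inf,v7:inf

step 1: dist = v0:10,v1:inf,v2:0,v3:inf,v4:inf,v5:inf,v6:inf,v7:inf
step 2: dist = v0:10,v1:26,v2:0,v3:22,v4:inf,v5:inf,v6:inf,v7:inf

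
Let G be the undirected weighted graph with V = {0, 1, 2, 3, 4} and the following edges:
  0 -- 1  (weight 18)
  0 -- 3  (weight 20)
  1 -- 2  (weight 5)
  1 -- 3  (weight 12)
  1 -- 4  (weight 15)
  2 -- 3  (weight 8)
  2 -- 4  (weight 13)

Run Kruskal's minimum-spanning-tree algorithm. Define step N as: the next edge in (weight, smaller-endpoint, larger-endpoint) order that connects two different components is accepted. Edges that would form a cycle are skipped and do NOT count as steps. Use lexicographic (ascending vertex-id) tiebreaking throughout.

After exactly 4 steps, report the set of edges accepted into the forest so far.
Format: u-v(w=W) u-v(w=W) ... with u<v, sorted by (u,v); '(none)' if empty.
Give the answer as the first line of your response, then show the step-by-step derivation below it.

0-1(w=18) 1-2(w=5) 2-3(w=8) 2-4(w=13)

step 1: add edge 1-2 (w=5); MST = {1-2(w=5)}
step 2: add edge 2-3 (w=8); MST = {1-2(w=5) 2-3(w=8)}
step 3: add edge 2-4 (w=13); MST = {1-2(w=5) 2-3(w=8) 2-4(w=13)}
step 4: add edge 0-1 (w=18); MST = {0-1(w=18) 1-2(w=5) 2-3(w=8) 2-4(w=13)}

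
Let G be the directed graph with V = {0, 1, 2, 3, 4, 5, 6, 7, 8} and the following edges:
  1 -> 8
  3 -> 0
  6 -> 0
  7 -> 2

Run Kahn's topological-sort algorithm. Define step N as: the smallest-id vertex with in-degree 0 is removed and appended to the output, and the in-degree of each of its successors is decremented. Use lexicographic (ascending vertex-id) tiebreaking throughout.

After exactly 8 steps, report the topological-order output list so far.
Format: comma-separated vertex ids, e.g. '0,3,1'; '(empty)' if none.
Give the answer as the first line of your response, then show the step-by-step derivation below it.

1,3,4,5,6,0,7,2

step 1: output 1; order=[1]; indeg=(2,0,1,0,0,0,0,0,0)
step 2: output 3; order=[1,3]; indeg=(1,0,1,0,0,0,0,0,0)
step 3: output 4; order=[1,3,4]; indeg=(1,0,1,0,0,0,0,0,0)
step 4: output 5; order=[1,3,4,5]; indeg=(1,0,1,0,0,0,0,0,0)
step 5: output 6; order=[1,3,4,5,6]; indeg=(0,0,1,0,0,0,0,0,0)
step 6: output 0; order=[1,3,4,5,6,0]; indeg=(0,0,1,0,0,0,0,0,0)
step 7: output 7; order=[1,3,4,5,6,0,7]; indeg=(0,0,0,0,0,0,0,0,0)
step 8: output 2; order=[1,3,4,5,6,0,7,2]; indeg=(0,0,0,0,0,0,0,0,0)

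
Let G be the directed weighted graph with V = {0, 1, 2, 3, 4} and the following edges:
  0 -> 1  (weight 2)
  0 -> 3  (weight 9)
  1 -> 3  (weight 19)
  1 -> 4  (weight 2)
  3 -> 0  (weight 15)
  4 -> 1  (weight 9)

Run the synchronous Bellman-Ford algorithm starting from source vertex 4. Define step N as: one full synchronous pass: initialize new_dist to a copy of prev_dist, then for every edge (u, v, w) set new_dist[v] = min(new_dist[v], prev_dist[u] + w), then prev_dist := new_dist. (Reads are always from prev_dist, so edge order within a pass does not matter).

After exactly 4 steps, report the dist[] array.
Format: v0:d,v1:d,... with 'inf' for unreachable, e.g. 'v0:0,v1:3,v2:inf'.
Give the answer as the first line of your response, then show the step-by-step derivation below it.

v0:43,v1:9,v2:inf,v3:28,v4:0

step 1: dist = v0:inf,v1:9,v2:inf,v3:inf,v4:0
step 2: dist = v0:inf,v1:9,v2:inf,v3:28,v4:0
step 3: dist = v0:43,v1:9,v2:inf,v3:28,v4:0
step 4: dist = v0:43,v1:9,v2:inf,v3:28,v4:0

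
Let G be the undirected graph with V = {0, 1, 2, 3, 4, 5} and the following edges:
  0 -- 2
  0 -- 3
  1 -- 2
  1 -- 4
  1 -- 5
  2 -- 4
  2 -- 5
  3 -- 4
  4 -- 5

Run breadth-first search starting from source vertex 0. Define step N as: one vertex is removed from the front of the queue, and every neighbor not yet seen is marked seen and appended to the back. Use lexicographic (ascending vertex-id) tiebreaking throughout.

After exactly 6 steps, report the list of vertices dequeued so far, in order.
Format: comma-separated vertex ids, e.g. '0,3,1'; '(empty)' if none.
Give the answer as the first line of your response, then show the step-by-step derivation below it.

0,2,3,1,4,5

step 1: dequeue 0; queue=[2,3]; order=0
step 2: dequeue 2; queue=[3,1,4,5]; order=0,2
step 3: dequeue 3; queue=[1,4,5]; order=0,2,3
step 4: dequeue 1; queue=[4,5]; order=0,2,3,1
step 5: dequeue 4; queue=[5]; order=0,2,3,1,4
step 6: dequeue 5; queue=[(empty)]; order=0,2,3,1,4,5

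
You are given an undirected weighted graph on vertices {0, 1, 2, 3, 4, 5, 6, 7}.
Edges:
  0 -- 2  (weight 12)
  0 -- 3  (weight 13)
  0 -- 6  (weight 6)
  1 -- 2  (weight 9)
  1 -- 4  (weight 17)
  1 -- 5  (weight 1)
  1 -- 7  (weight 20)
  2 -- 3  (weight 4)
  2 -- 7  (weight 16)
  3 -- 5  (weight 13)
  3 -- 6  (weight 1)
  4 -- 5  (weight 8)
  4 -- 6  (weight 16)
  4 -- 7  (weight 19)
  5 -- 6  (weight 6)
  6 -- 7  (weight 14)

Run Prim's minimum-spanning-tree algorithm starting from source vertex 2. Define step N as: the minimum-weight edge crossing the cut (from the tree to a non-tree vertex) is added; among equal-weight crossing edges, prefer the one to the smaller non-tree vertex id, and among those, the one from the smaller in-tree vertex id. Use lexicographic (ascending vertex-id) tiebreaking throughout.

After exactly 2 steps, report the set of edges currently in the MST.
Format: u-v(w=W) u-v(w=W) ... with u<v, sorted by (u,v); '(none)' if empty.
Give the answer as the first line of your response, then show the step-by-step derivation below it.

2-3(w=4) 3-6(w=1)

step 1: add edge 2-3 (w=4); MST = {2-3(w=4)}
step 2: add edge 3-6 (w=1); MST = {2-3(w=4) 3-6(w=1)}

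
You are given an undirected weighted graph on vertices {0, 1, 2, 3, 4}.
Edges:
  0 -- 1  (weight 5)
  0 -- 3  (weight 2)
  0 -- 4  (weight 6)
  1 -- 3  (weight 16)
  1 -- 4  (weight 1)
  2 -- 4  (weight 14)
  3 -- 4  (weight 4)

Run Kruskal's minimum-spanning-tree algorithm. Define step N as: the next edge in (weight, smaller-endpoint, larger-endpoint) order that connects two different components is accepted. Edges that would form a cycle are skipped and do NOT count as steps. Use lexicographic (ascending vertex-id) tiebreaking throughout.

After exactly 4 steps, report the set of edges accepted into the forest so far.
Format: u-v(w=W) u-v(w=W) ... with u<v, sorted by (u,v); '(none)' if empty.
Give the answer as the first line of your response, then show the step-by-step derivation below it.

0-3(w=2) 1-4(w=1) 2-4(w=14) 3-4(w=4)

step 1: add edge 1-4 (w=1); MST = {1-4(w=1)}
step 2: add edge 0-3 (w=2); MST = {0-3(w=2) 1-4(w=1)}
step 3: add edge 3-4 (w=4); MST = {0-3(w=2) 1-4(w=1) 3-4(w=4)}
step 4: add edge 2-4 (w=14); MST = {0-3(w=2) 1-4(w=1) 2-4(w=14) 3-4(w=4)}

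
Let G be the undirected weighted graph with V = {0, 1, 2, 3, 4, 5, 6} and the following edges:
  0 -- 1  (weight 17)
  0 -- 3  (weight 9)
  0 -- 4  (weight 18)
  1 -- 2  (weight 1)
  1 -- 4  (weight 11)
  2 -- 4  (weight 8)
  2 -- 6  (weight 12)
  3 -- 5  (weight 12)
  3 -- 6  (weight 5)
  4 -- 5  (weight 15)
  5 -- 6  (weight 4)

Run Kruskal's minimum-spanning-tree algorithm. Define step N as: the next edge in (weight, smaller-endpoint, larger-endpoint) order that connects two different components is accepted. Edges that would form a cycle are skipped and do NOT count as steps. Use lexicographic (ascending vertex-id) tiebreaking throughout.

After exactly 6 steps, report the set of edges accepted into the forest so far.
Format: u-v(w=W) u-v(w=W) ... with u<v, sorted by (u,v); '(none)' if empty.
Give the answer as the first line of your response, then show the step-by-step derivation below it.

0-3(w=9) 1-2(w=1) 2-4(w=8) 2-6(w=12) 3-6(w=5) 5-6(w=4)

step 1: add edge 1-2 (w=1); MST = {1-2(w=1)}
step 2: add edge 5-6 (w=4); MST = {1-2(w=1) 5-6(w=4)}
step 3: add edge 3-6 (w=5); MST = {1-2(w=1) 3-6(w=5) 5-6(w=4)}
step 4: add edge 2-4 (w=8); MST = {1-2(w=1) 2-4(w=8) 3-6(w=5) 5-6(w=4)}
step 5: add edge 0-3 (w=9); MST = {0-3(w=9) 1-2(w=1) 2-4(w=8) 3-6(w=5) 5-6(w=4)}
step 6: add edge 2-6 (w=12); MST = {0-3(w=9) 1-2(w=1) 2-4(w=8) 2-6(w=12) 3-6(w=5) 5-6(w=4)}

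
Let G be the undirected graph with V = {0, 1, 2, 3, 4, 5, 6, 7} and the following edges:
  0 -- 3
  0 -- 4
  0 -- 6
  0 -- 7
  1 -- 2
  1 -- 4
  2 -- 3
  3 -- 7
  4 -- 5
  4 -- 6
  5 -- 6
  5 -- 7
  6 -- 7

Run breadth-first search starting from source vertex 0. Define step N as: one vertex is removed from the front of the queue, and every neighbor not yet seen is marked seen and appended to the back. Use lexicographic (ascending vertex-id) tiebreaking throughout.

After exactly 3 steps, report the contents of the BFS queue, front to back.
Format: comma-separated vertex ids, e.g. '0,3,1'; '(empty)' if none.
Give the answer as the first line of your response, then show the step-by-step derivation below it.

6,7,2,1,5

step 1: dequeue 0; queue=[3,4,6,7]; order=0
step 2: dequeue 3; queue=[4,6,7,2]; order=0,3
step 3: dequeue 4; queue=[6,7,2,1,5]; order=0,3,4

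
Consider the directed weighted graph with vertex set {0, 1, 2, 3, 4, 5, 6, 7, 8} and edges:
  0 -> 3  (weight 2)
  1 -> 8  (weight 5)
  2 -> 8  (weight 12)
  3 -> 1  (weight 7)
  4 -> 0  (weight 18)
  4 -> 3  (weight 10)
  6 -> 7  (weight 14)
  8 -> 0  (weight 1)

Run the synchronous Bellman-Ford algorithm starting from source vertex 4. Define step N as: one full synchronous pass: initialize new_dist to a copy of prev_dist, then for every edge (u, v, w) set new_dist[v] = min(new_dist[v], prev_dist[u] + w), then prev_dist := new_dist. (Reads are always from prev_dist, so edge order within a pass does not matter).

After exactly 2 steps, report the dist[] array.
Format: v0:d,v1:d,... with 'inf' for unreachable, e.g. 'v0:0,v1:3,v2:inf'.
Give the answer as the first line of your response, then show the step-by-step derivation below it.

v0:18,v1:17,v2:inf,v3:10,v4:0,v5:inf,v6:inf,v7:inf,v8:inf

step 1: dist = v0:18,v1:inf,v2:inf,v3:10,v4:0,v5:inf,v6:inf,v7:inf,v8:inf
step 2: dist = v0:18,v1:17,v2:inf,v3:10,v4:0,v5:inf,v6:inf,v7:inf,v8:inf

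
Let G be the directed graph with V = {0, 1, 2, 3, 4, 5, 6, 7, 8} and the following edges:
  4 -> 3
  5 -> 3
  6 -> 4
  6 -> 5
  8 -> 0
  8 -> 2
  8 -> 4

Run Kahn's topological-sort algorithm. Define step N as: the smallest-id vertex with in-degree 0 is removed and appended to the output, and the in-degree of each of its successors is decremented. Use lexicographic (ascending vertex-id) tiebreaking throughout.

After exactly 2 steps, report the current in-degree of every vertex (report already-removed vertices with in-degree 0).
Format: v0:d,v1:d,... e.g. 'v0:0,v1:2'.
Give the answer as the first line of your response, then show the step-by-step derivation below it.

v0:1,v1:0,v2:1,v3:2,v4:1,v5:0,v6:0,v7:0,v8:0

step 1: output 1; order=[1]; indeg=(1,0,1,2,2,1,0,0,0)
step 2: output 6; order=[1,6]; indeg=(1,0,1,2,1,0,0,0,0)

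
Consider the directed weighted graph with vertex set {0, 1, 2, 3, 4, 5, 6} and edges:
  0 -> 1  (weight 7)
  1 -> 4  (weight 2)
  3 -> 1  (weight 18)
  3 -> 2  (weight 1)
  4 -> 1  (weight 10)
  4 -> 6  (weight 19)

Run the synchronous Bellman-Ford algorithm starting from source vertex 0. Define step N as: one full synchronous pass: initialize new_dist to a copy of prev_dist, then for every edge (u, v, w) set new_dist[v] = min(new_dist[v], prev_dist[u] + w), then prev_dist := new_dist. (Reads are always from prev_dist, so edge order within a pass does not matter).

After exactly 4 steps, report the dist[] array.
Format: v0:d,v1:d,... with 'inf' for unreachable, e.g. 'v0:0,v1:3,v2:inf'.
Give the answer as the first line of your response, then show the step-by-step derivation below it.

v0:0,v1:7,v2:inf,v3:inf,v4:9,v5:inf,v6:28

step 1: dist = v0:0,v1:7,v2:inf,v3:inf,v4:inf,v5:inf,v6:inf
step 2: dist = v0:0,v1:7,v2:inf,v3:inf,v4:9,v5:inf,v6:inf
step 3: dist = v0:0,v1:7,v2:inf,v3:inf,v4:9,v5:inf,v6:28
step 4: dist = v0:0,v1:7,v2:inf,v3:inf,v4:9,v5:inf,v6:28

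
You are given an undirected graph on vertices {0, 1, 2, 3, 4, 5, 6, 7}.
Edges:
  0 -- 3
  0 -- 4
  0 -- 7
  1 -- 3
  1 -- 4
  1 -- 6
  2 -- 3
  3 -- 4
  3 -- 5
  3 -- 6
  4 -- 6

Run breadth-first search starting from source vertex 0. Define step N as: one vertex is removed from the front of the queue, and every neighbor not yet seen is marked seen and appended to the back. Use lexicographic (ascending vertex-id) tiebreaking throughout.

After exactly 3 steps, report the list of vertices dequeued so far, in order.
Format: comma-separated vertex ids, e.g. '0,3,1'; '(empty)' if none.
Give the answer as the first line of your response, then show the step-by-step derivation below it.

0,3,4

step 1: dequeue 0; queue=[3,4,7]; order=0
step 2: dequeue 3; queue=[4,7,1,2,5,6]; order=0,3
step 3: dequeue 4; queue=[7,1,2,5,6]; order=0,3,4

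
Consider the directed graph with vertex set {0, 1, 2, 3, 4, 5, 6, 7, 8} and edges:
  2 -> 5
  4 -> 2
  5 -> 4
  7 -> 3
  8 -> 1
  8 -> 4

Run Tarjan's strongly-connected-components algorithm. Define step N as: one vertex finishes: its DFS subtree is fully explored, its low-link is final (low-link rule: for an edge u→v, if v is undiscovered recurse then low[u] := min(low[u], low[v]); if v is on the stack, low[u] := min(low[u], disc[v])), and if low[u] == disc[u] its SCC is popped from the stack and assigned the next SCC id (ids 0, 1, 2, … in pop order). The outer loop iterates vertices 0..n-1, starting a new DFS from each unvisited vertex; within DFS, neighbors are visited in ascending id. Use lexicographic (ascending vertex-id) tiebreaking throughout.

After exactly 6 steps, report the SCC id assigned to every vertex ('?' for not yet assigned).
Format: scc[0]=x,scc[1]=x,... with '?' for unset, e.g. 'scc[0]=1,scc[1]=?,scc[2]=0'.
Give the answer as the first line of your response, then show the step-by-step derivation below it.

scc[0]=0,scc[1]=1,scc[2]=2,scc[3]=3,scc[4]=2,scc[5]=2,scc[6]=?,scc[7]=?,scc[8]=?

step 1: low=(low[0]=0,low[1]=?,low[2]=?,low[3]=?,low[4]=?,low[5]=?,low[6]=?,low[7]=?,low[8]=?); scc=(scc[0]=0,scc[1]=?,scc[2]=?,scc[3]=?,scc[4]=?,scc[5]=?,scc[6]=?,scc[7]=?,scc[8]=?)
step 2: low=(low[0]=0,low[1]=1,low[2]=?,low[3]=?,low[4]=?,low[5]=?,low[6]=?,low[7]=?,low[8]=?); scc=(scc[0]=0,scc[1]=1,scc[2]=?,scc[3]=?,scc[4]=?,scc[5]=?,scc[6]=?,scc[7]=?,scc[8]=?)
step 3: low=(low[0]=0,low[1]=1,low[2]=2,low[3]=?,low[4]=2,low[5]=3,low[6]=?,low[7]=?,low[8]=?); scc=(scc[0]=0,scc[1]=1,scc[2]=?,scc[3]=?,scc[4]=?,scc[5]=?,scc[6]=?,scc[7]=?,scc[8]=?)
step 4: low=(low[0]=0,low[1]=1,low[2]=2,low[3]=?,low[4]=2,low[5]=2,low[6]=?,low[7]=?,low[8]=?); scc=(scc[0]=0,scc[1]=1,scc[2]=?,scc[3]=?,scc[4]=?,scc[5]=?,scc[6]=?,scc[7]=?,scc[8]=?)
step 5: low=(low[0]=0,low[1]=1,low[2]=2,low[3]=?,low[4]=2,low[5]=2,low[6]=?,low[7]=?,low[8]=?); scc=(scc[0]=0,scc[1]=1,scc[2]=2,scc[3]=?,scc[4]=2,scc[5]=2,scc[6]=?,scc[7]=?,scc[8]=?)
step 6: low=(low[0]=0,low[1]=1,low[2]=2,low[3]=5,low[4]=2,low[5]=2,low[6]=?,low[7]=?,low[8]=?); scc=(scc[0]=0,scc[1]=1,scc[2]=2,scc[3]=3,scc[4]=2,scc[5]=2,scc[6]=?,scc[7]=?,scc[8]=?)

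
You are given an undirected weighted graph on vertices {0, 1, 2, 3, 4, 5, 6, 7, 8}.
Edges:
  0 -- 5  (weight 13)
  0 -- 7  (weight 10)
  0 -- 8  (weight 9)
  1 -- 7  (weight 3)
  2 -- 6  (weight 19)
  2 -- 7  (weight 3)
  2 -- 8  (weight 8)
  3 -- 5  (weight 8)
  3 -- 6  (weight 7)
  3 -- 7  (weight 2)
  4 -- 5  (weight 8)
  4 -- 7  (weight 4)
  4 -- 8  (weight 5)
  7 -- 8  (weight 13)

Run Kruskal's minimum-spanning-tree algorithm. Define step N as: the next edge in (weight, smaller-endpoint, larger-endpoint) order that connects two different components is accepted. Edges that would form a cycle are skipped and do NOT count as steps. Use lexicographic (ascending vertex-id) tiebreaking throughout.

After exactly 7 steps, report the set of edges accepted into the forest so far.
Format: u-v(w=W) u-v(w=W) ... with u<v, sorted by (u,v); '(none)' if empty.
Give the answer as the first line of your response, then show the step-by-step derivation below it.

1-7(w=3) 2-7(w=3) 3-5(w=8) 3-6(w=7) 3-7(w=2) 4-7(w=4) 4-8(w=5)

step 1: add edge 3-7 (w=2); MST = {3-7(w=2)}
step 2: add edge 1-7 (w=3); MST = {1-7(w=3) 3-7(w=2)}
step 3: add edge 2-7 (w=3); MST = {1-7(w=3) 2-7(w=3) 3-7(w=2)}
step 4: add edge 4-7 (w=4); MST = {1-7(w=3) 2-7(w=3) 3-7(w=2) 4-7(w=4)}
step 5: add edge 4-8 (w=5); MST = {1-7(w=3) 2-7(w=3) 3-7(w=2) 4-7(w=4) 4-8(w=5)}
step 6: add edge 3-6 (w=7); MST = {1-7(w=3) 2-7(w=3) 3-6(w=7) 3-7(w=2) 4-7(w=4) 4-8(w=5)}
step 7: add edge 3-5 (w=8); MST = {1-7(w=3) 2-7(w=3) 3-5(w=8) 3-6(w=7) 3-7(w=2) 4-7(w=4) 4-8(w=5)}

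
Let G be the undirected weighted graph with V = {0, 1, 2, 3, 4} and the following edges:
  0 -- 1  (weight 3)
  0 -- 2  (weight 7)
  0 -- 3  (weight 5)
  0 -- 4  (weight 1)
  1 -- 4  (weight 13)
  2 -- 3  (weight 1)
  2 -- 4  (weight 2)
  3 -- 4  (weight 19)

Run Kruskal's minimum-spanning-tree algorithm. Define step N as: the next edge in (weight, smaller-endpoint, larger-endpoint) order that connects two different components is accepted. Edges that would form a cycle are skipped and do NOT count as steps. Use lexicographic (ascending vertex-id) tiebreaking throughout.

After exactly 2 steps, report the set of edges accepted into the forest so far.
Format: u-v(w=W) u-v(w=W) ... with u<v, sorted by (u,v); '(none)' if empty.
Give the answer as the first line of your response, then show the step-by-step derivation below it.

0-4(w=1) 2-3(w=1)

step 1: add edge 0-4 (w=1); MST = {0-4(w=1)}
step 2: add edge 2-3 (w=1); MST = {0-4(w=1) 2-3(w=1)}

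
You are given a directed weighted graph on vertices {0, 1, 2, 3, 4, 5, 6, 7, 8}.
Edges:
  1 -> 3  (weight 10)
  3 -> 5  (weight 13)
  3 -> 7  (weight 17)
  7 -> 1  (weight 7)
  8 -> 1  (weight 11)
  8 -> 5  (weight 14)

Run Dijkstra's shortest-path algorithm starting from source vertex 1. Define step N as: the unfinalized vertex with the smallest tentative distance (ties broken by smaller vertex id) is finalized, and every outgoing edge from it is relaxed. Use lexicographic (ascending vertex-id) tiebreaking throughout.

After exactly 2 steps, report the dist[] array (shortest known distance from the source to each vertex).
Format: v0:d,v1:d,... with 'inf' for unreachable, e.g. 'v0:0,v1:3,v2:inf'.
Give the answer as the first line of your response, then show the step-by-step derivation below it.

v0:inf,v1:0,v2:inf,v3:10,v4:inf,v5:23,v6:inf,v7:27,v8:inf

step 1: dist = v0:inf,v1:0,v2:inf,v3:10,v4:inf,v5:inf,v6:inf,v7:inf,v8:inf
step 2: dist = v0:inf,v1:0,v2:inf,v3:10,v4:inf,v5:23,v6:inf,v7:27,v8:inf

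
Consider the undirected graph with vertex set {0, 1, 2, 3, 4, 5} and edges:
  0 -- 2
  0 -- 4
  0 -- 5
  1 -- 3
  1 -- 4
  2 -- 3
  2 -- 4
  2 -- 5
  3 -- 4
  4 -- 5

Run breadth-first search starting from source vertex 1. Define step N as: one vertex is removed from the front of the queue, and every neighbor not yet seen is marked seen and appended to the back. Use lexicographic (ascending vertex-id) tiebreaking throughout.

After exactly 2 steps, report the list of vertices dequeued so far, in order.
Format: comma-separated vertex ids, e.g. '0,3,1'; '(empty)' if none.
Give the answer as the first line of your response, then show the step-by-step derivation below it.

1,3

step 1: dequeue 1; queue=[3,4]; order=1
step 2: dequeue 3; queue=[4,2]; order=1,3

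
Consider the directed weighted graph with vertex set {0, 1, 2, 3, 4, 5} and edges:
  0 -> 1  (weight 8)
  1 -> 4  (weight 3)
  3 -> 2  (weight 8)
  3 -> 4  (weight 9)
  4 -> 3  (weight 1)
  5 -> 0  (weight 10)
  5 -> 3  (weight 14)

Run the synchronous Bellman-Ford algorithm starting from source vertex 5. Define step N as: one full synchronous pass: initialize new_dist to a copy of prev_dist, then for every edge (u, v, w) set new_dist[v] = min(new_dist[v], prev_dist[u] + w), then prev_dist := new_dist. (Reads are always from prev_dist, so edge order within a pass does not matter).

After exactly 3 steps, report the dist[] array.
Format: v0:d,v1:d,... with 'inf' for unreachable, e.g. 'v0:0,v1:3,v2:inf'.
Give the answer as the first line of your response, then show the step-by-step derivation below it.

v0:10,v1:18,v2:22,v3:14,v4:21,v5:0

step 1: dist = v0:10,v1:inf,v2:inf,v3:14,v4:inf,v5:0
step 2: dist = v0:10,v1:18,v2:22,v3:14,v4:23,v5:0
step 3: dist = v0:10,v1:18,v2:22,v3:14,v4:21,v5:0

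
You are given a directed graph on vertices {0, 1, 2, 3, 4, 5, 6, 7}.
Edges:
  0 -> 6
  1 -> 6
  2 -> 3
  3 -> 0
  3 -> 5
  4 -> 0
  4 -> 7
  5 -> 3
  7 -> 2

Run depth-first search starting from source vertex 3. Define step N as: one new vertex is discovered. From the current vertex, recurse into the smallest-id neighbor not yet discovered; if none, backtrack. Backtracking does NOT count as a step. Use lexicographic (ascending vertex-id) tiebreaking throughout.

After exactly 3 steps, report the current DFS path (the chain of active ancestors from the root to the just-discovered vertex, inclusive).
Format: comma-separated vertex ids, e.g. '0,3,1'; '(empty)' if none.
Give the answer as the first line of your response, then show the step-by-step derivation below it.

3,0,6

step 1: discover 3; path=3; order=3
step 2: discover 0; path=3>0; order=3,0
step 3: discover 6; path=3>0>6; order=3,0,6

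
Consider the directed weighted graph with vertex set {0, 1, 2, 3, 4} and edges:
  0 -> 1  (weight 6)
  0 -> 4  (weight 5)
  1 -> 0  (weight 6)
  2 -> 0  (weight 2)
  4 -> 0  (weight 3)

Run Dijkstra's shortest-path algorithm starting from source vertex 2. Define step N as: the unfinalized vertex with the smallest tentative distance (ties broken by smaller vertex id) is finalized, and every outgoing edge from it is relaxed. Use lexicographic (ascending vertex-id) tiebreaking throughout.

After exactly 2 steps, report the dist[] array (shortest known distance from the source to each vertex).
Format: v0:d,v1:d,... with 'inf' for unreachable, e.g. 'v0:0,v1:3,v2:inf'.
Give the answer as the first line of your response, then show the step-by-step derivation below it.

v0:2,v1:8,v2:0,v3:inf,v4:7

step 1: dist = v0:2,v1:inf,v2:0,v3:inf,v4:inf
step 2: dist = v0:2,v1:8,v2:0,v3:inf,v4:7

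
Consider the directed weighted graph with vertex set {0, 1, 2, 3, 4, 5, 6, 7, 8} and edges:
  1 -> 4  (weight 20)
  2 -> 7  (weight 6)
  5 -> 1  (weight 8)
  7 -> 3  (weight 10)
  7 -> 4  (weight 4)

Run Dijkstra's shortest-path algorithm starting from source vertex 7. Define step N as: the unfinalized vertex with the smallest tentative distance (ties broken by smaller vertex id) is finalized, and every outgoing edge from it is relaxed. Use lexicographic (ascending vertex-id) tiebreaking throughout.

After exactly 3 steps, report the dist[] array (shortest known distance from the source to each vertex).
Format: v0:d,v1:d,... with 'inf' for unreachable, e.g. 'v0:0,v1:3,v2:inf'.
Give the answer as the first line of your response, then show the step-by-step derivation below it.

v0:inf,v1:inf,v2:inf,v3:10,v4:4,v5:inf,v6:inf,v7:0,v8:inf

step 1: dist = v0:inf,v1:inf,v2:inf,v3:10,v4:4,v5:inf,v6:inf,v7:0,v8:inf
step 2: dist = v0:inf,v1:inf,v2:inf,v3:10,v4:4,v5:inf,v6:inf,v7:0,v8:inf
step 3: dist = v0:inf,v1:inf,v2:inf,v3:10,v4:4,v5:inf,v6:inf,v7:0,v8:inf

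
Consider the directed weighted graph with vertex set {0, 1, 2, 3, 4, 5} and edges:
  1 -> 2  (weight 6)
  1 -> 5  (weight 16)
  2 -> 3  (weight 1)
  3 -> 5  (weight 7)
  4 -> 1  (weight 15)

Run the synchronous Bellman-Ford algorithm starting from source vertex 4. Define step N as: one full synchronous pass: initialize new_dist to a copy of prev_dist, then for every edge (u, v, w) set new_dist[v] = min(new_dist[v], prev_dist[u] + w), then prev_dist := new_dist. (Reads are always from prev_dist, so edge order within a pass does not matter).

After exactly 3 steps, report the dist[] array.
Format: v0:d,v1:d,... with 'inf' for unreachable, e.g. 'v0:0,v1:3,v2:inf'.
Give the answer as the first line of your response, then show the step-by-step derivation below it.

v0:inf,v1:15,v2:21,v3:22,v4:0,v5:31

step 1: dist = v0:inf,v1:15,v2:inf,v3:inf,v4:0,v5:inf
step 2: dist = v0:inf,v1:15,v2:21,v3:inf,v4:0,v5:31
step 3: dist = v0:inf,v1:15,v2:21,v3:22,v4:0,v5:31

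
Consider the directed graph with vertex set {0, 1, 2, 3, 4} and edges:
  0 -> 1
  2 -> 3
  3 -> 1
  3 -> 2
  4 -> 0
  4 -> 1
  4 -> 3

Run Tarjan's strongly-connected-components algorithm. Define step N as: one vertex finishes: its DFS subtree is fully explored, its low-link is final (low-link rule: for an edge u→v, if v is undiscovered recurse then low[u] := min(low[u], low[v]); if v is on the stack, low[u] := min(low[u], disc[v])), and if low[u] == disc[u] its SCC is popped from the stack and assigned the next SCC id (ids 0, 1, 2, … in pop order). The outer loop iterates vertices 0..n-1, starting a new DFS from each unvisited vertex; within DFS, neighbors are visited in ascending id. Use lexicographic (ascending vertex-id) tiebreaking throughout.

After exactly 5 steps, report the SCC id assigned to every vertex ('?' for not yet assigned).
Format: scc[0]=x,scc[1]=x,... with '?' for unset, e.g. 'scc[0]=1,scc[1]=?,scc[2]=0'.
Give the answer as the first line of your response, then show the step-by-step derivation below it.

scc[0]=1,scc[1]=0,scc[2]=2,scc[3]=2,scc[4]=3

step 1: low=(low[0]=0,low[1]=1,low[2]=?,low[3]=?,low[4]=?); scc=(scc[0]=?,scc[1]=0,scc[2]=?,scc[3]=?,scc[4]=?)
step 2: low=(low[0]=0,low[1]=1,low[2]=?,low[3]=?,low[4]=?); scc=(scc[0]=1,scc[1]=0,scc[2]=?,scc[3]=?,scc[4]=?)
step 3: low=(low[0]=0,low[1]=1,low[2]=2,low[3]=2,low[4]=?); scc=(scc[0]=1,scc[1]=0,scc[2]=?,scc[3]=?,scc[4]=?)
step 4: low=(low[0]=0,low[1]=1,low[2]=2,low[3]=2,low[4]=?); scc=(scc[0]=1,scc[1]=0,scc[2]=2,scc[3]=2,scc[4]=?)
step 5: low=(low[0]=0,low[1]=1,low[2]=2,low[3]=2,low[4]=4); scc=(scc[0]=1,scc[1]=0,scc[2]=2,scc[3]=2,scc[4]=3)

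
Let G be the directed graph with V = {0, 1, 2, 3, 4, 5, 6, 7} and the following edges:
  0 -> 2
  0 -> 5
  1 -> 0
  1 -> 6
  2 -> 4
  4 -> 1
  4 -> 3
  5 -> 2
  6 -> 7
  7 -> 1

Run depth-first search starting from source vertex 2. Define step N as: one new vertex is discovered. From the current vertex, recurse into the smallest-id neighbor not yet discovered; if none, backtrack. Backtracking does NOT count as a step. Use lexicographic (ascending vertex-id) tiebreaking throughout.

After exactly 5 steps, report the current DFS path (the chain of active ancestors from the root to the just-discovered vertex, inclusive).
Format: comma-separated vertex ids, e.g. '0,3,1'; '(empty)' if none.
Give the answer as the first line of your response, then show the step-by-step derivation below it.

2,4,1,0,5

step 1: discover 2; path=2; order=2
step 2: discover 4; path=2>4; order=2,4
step 3: discover 1; path=2>4>1; order=2,4,1
step 4: discover 0; path=2>4>1>0; order=2,4,1,0
step 5: discover 5; path=2>4>1>0>5; order=2,4,1,0,5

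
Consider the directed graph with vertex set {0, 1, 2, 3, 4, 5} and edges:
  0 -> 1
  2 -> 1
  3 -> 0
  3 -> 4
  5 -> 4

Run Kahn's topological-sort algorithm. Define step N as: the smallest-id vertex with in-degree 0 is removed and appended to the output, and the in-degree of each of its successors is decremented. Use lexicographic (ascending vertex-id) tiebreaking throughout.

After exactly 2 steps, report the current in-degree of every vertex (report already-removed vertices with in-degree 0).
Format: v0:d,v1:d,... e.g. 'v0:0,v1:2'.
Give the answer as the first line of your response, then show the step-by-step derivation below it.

v0:0,v1:1,v2:0,v3:0,v4:1,v5:0

step 1: output 2; order=[2]; indeg=(1,1,0,0,2,0)
step 2: output 3; order=[2,3]; indeg=(0,1,0,0,1,0)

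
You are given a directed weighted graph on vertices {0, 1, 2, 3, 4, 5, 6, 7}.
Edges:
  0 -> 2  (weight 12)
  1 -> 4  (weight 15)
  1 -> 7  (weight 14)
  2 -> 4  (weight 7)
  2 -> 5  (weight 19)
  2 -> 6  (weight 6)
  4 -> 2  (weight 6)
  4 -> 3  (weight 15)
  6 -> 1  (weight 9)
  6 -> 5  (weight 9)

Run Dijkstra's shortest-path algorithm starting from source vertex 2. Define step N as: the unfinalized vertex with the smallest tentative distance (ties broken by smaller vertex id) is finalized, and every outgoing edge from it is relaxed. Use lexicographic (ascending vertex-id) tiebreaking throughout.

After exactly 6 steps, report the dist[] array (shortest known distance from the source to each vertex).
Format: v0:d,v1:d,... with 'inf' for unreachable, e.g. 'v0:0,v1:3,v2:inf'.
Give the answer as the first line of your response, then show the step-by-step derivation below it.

v0:inf,v1:15,v2:0,v3:22,v4:7,v5:15,v6:6,v7:29

step 1: dist = v0:inf,v1:inf,v2:0,v3:inf,v4:7,v5:19,v6:6,v7:inf
step 2: dist = v0:inf,v1:15,v2:0,v3:inf,v4:7,v5:15,v6:6,v7:inf
step 3: dist = v0:inf,v1:15,v2:0,v3:22,v4:7,v5:15,v6:6,v7:inf
step 4: dist = v0:inf,v1:15,v2:0,v3:22,v4:7,v5:15,v6:6,v7:29
step 5: dist = v0:inf,v1:15,v2:0,v3:22,v4:7,v5:15,v6:6,v7:29
step 6: dist = v0:inf,v1:15,v2:0,v3:22,v4:7,v5:15,v6:6,v7:29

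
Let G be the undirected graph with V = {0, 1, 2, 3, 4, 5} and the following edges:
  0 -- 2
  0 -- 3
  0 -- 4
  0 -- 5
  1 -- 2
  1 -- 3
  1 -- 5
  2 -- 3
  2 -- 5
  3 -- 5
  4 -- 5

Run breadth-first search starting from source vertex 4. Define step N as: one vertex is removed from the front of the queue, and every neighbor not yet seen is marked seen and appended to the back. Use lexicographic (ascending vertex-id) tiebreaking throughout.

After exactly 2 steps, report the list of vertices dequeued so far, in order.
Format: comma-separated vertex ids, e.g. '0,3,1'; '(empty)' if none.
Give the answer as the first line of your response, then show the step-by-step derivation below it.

4,0

step 1: dequeue 4; queue=[0,5]; order=4
step 2: dequeue 0; queue=[5,2,3]; order=4,0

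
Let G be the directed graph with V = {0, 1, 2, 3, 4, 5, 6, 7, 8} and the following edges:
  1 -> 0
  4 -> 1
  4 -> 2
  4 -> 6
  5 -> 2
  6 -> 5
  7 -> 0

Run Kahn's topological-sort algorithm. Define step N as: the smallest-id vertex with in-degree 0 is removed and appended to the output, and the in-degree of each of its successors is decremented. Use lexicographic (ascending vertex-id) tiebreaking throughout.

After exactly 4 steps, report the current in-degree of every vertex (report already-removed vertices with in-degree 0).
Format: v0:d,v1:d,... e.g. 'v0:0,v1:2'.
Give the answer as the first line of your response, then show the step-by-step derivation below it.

v0:1,v1:0,v2:1,v3:0,v4:0,v5:0,v6:0,v7:0,v8:0

step 1: output 3; order=[3]; indeg=(2,1,2,0,0,1,1,0,0)
step 2: output 4; order=[3,4]; indeg=(2,0,1,0,0,1,0,0,0)
step 3: output 1; order=[3,4,1]; indeg=(1,0,1,0,0,1,0,0,0)
step 4: output 6; order=[3,4,1,6]; indeg=(1,0,1,0,0,0,0,0,0)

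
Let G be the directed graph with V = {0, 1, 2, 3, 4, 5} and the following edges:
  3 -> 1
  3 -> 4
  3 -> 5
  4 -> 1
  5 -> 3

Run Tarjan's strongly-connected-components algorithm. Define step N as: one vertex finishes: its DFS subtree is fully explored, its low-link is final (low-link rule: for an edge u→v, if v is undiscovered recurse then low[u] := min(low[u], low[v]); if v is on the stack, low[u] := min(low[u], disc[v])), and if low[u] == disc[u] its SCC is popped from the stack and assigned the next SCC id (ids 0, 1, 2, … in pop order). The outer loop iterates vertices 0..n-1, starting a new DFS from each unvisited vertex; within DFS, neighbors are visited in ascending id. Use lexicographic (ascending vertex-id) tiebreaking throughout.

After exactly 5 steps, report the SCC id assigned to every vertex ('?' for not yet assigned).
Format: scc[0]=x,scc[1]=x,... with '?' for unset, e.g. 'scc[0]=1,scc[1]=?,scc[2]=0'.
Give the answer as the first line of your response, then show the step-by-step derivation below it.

scc[0]=0,scc[1]=1,scc[2]=2,scc[3]=?,scc[4]=3,scc[5]=?

step 1: low=(low[0]=0,low[1]=?,low[2]=?,low[3]=?,low[4]=?,low[5]=?); scc=(scc[0]=0,scc[1]=?,scc[2]=?,scc[3]=?,scc[4]=?,scc[5]=?)
step 2: low=(low[0]=0,low[1]=1,low[2]=?,low[3]=?,low[4]=?,low[5]=?); scc=(scc[0]=0,scc[1]=1,scc[2]=?,scc[3]=?,scc[4]=?,scc[5]=?)
step 3: low=(low[0]=0,low[1]=1,low[2]=2,low[3]=?,low[4]=?,low[5]=?); scc=(scc[0]=0,scc[1]=1,scc[2]=2,scc[3]=?,scc[4]=?,scc[5]=?)
step 4: low=(low[0]=0,low[1]=1,low[2]=2,low[3]=3,low[4]=4,low[5]=?); scc=(scc[0]=0,scc[1]=1,scc[2]=2,scc[3]=?,scc[4]=3,scc[5]=?)
step 5: low=(low[0]=0,low[1]=1,low[2]=2,low[3]=3,low[4]=4,low[5]=3); scc=(scc[0]=0,scc[1]=1,scc[2]=2,scc[3]=?,scc[4]=3,scc[5]=?)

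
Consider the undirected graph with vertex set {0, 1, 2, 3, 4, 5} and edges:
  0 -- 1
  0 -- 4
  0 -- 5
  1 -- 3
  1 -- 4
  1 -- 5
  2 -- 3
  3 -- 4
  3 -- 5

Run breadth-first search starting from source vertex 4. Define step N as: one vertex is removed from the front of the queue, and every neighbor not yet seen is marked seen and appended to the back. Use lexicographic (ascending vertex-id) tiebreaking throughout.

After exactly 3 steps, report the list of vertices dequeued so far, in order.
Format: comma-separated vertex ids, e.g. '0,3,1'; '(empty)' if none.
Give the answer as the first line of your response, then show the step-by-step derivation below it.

4,0,1

step 1: dequeue 4; queue=[0,1,3]; order=4
step 2: dequeue 0; queue=[1,3,5]; order=4,0
step 3: dequeue 1; queue=[3,5]; order=4,0,1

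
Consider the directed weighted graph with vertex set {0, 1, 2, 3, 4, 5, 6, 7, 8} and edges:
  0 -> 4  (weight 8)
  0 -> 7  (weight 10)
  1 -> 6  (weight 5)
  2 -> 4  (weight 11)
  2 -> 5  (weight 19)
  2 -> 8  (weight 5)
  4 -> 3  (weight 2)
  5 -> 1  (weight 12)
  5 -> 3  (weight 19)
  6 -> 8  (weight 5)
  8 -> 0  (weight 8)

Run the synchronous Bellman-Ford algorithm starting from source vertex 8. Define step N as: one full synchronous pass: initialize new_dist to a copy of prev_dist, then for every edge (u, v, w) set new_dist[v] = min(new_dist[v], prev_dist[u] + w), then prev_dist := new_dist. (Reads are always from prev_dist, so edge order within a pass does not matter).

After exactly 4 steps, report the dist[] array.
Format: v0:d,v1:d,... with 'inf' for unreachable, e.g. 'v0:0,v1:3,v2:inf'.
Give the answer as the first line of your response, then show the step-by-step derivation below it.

v0:8,v1:inf,v2:inf,v3:18,v4:16,v5:inf,v6:inf,v7:18,v8:0

step 1: dist = v0:8,v1:inf,v2:inf,v3:inf,v4:inf,v5:inf,v6:inf,v7:inf,v8:0
step 2: dist = v0:8,v1:inf,v2:inf,v3:inf,v4:16,v5:inf,v6:inf,v7:18,v8:0
step 3: dist = v0:8,v1:inf,v2:inf,v3:18,v4:16,v5:inf,v6:inf,v7:18,v8:0
step 4: dist = v0:8,v1:inf,v2:inf,v3:18,v4:16,v5:inf,v6:inf,v7:18,v8:0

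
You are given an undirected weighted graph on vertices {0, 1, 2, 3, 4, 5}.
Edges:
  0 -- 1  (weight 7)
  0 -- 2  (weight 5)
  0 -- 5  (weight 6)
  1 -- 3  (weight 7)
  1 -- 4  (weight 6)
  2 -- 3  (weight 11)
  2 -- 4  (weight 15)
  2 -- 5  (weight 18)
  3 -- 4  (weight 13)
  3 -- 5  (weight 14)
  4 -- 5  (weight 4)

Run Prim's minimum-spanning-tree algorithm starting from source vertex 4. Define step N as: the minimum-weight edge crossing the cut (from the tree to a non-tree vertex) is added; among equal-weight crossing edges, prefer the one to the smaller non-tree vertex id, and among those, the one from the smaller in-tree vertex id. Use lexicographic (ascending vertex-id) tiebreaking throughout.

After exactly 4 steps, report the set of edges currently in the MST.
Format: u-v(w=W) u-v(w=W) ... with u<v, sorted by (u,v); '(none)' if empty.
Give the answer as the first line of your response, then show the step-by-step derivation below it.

0-2(w=5) 0-5(w=6) 1-4(w=6) 4-5(w=4)

step 1: add edge 4-5 (w=4); MST = {4-5(w=4)}
step 2: add edge 0-5 (w=6); MST = {0-5(w=6) 4-5(w=4)}
step 3: add edge 0-2 (w=5); MST = {0-2(w=5) 0-5(w=6) 4-5(w=4)}
step 4: add edge 1-4 (w=6); MST = {0-2(w=5) 0-5(w=6) 1-4(w=6) 4-5(w=4)}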